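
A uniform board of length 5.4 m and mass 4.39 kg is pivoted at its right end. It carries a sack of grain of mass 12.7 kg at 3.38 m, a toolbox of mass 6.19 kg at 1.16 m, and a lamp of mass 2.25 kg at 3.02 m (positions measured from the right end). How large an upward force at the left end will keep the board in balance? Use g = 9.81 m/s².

F ≈ 125 N

About the right end:
Beam weight: 4.39 × 9.81 = 43.07 N down at 2.7 m → arm 2.7 m, τ = 43.07 × 2.7 = 116.3 N·m counterclockwise.
Sack of grain: 12.7 × 9.81 = 124.6 N down at 3.38 m → arm 3.38 m, τ = 124.6 × 3.38 = 421.1 N·m counterclockwise.
Toolbox: 6.19 × 9.81 = 60.72 N down at 1.16 m → arm 1.16 m, τ = 60.72 × 1.16 = 70.44 N·m counterclockwise.
Lamp: 2.25 × 9.81 = 22.07 N down at 3.02 m → arm 3.02 m, τ = 22.07 × 3.02 = 66.65 N·m counterclockwise.
Net moment of the loads = 674.5 N·m counterclockwise.
The upward force F acts at the left end, arm 5.4 m, giving F × 5.4 clockwise.
Στ = 0 ⇒ F × 5.4 = 674.5 ⇒ F = 674.5 / 5.4 = 125 N.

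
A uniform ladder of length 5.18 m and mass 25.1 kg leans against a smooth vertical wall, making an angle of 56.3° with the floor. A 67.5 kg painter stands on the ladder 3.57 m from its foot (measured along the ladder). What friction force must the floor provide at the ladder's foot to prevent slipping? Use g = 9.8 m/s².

About the foot of the ladder:
Ladder weight 25.1×9.8 = 246 N acts at 2.59 m along the ladder; its horizontal arm is 2.59·cos56.3° = 1.437 m → τ = 353.5 N·m clockwise.
Painter: 67.5×9.8 = 661.5 N at 3.57 m → arm 1.981 m → τ = 1310 N·m clockwise.
Wall normal N acts horizontally at the top; its moment arm is the height L sinθ = 5.18·sin56.3° = 4.31 m, counterclockwise.
For rotational equilibrium, N × 4.31 = 1664, so N = 386 N.
ΣFx = 0: friction at the foot balances the wall's push, so f = N_wall = 386 N.

f ≈ 386 N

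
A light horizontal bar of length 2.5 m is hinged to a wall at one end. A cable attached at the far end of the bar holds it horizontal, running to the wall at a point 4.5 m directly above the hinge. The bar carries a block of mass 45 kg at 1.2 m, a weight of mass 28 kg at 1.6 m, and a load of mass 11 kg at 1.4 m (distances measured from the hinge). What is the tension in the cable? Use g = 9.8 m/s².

Take moments about the hinge.
Block: 45 × 9.8 = 441 N down at 1.2 m → arm 1.2 m, τ = 441 × 1.2 = 529.2 N·m clockwise.
Weight: 28 × 9.8 = 274.4 N down at 1.6 m → arm 1.6 m, τ = 274.4 × 1.6 = 439 N·m clockwise.
Load: 11 × 9.8 = 107.8 N down at 1.4 m → arm 1.4 m, τ = 107.8 × 1.4 = 150.9 N·m clockwise.
Total clockwise load moment = 1119 N·m.
The cable tension T acts at 2.5 m; only its component perpendicular to the bar, T sinθ, produces torque. sinθ = h/√(h²+d²) = 4.5/√(4.5²+2.5²) = 0.8742.
Setting net torque to zero: T × 2.5 × 0.8742 = 1119 → T = 1119 / 2.185 = 512 N.

T ≈ 512 N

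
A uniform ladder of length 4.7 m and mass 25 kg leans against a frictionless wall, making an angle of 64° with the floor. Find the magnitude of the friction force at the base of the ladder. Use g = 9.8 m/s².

Sum moments about the foot of the ladder (the floor normal and friction both act there and drop out).
Ladder weight 25×9.8 = 245 N acts at 2.35 m along the ladder; its horizontal arm is 2.35·cos64° = 1.03 m → τ = 252.3 N·m clockwise.
Wall normal N acts horizontally at the top; its moment arm is the height L sinθ = 4.7·sin64° = 4.224 m, counterclockwise.
For rotational equilibrium, N × 4.224 = 252.3, so N = 59.7 N.
ΣFx = 0: friction at the foot balances the wall's push, so f = N_wall = 59.7 N.

f ≈ 59.7 N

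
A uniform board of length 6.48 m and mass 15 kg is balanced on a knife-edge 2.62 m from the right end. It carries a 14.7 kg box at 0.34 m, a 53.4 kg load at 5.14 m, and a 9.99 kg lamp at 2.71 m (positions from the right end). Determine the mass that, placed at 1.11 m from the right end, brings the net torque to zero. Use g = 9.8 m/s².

m ≈ 73.7 kg

Taking torques about the knife-edge (at 2.62 m from the right end):
Beam weight: 15 × 9.8 = 147 N down at 3.24 m → arm 0.62 m, τ = 147 × 0.62 = 91.14 N·m counterclockwise.
Box: 14.7 × 9.8 = 144.1 N down at 0.34 m → arm 2.28 m, τ = 144.1 × 2.28 = 328.5 N·m clockwise.
Load: 53.4 × 9.8 = 523.3 N down at 5.14 m → arm 2.52 m, τ = 523.3 × 2.52 = 1319 N·m counterclockwise.
Lamp: 9.99 × 9.8 = 97.9 N down at 2.71 m → arm 0.09 m, τ = 97.9 × 0.09 = 8.811 N·m counterclockwise.
Net moment of known loads = 1090 N·m counterclockwise.
An unknown mass m at 1.11 m has arm 1.51 m; its moment is m·g·1.51 clockwise.
For rotational equilibrium, m × 9.8 × 1.51 = 1090, so m = 1090 / (9.8 × 1.51) = 73.7 kg.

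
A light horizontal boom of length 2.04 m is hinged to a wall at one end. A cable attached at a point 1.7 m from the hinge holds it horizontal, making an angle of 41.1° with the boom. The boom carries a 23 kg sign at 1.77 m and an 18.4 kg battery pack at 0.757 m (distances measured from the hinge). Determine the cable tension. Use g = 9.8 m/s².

T ≈ 479 N

About the hinge:
Sign: 23 × 9.8 = 225.4 N down at 1.77 m → arm 1.77 m, τ = 225.4 × 1.77 = 399 N·m clockwise.
Battery pack: 18.4 × 9.8 = 180.3 N down at 0.757 m → arm 0.757 m, τ = 180.3 × 0.757 = 136.5 N·m clockwise.
Total clockwise load moment = 535.5 N·m.
The cable tension T acts at 1.7 m; only its component perpendicular to the boom, T sinθ, produces torque. sin 41.1° = 0.6574.
For rotational equilibrium, T × 1.7 × 0.6574 = 535.5, so T = 535.5 / 1.118 = 479 N.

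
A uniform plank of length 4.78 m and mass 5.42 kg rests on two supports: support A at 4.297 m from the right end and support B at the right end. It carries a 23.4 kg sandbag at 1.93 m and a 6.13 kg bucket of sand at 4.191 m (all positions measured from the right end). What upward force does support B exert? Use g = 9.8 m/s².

R_B ≈ 151 N

Choose support A as the axis so its reaction then has zero moment arm.
Beam weight: 5.42 × 9.8 = 53.12 N down at 2.39 m → arm 1.907 m, τ = 53.12 × 1.907 = 101.3 N·m clockwise.
Sandbag: 23.4 × 9.8 = 229.3 N down at 1.93 m → arm 2.367 m, τ = 229.3 × 2.367 = 542.8 N·m clockwise.
Bucket of sand: 6.13 × 9.8 = 60.07 N down at 4.191 m → arm 0.106 m, τ = 60.07 × 0.106 = 6.367 N·m clockwise.
Net load moment about support A = 650.5 N·m clockwise.
Reaction R at support B is upward at 0 m, arm 4.297 m → moment R × 4.297 counterclockwise.
For rotational equilibrium, R × 4.297 = 650.5, so R = 151 N.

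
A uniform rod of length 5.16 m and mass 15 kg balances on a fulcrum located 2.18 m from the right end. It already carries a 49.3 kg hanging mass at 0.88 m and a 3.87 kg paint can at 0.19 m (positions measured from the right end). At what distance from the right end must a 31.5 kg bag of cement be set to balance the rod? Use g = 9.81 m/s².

About the fulcrum (at 2.18 m from the right end):
Beam weight: 15 × 9.81 = 147.2 N down at 2.58 m → arm 0.4 m, τ = 147.2 × 0.4 = 58.88 N·m counterclockwise.
Hanging mass: 49.3 × 9.81 = 483.6 N down at 0.88 m → arm 1.3 m, τ = 483.6 × 1.3 = 628.7 N·m clockwise.
Paint can: 3.87 × 9.81 = 37.96 N down at 0.19 m → arm 1.99 m, τ = 37.96 × 1.99 = 75.54 N·m clockwise.
Net moment of existing loads = 645.4 N·m clockwise.
The bag of cement weighs 31.5 × 9.81 = 309 N and must supply an equal counterclockwise moment, so its lever arm about the fulcrum is 645.4 / 309 = 2.09 m.
That puts it at 2.18 + 2.09 = 4.27 m from the right end.

x ≈ 4.27 m from the right end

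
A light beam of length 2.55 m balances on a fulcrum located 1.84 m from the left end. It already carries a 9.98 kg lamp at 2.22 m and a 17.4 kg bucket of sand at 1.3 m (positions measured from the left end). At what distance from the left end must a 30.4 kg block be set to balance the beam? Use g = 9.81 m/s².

Taking torques about the fulcrum (at 1.84 m from the left end):
Lamp: 9.98 × 9.81 = 97.9 N down at 2.22 m → arm 0.38 m, τ = 97.9 × 0.38 = 37.2 N·m clockwise.
Bucket of sand: 17.4 × 9.81 = 170.7 N down at 1.3 m → arm 0.54 m, τ = 170.7 × 0.54 = 92.18 N·m counterclockwise.
Net moment of existing loads = 54.98 N·m counterclockwise.
The block weighs 30.4 × 9.81 = 298.2 N and must supply an equal clockwise moment, so its lever arm about the fulcrum is 54.98 / 298.2 = 0.184 m.
That puts it at 1.84 + 0.184 = 2.02 m from the left end.

x ≈ 2.02 m from the left end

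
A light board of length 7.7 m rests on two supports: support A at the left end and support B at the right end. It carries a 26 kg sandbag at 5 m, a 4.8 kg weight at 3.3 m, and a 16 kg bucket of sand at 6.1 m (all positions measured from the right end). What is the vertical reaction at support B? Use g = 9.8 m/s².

R_B ≈ 149 N

Taking torques about support A:
Sandbag: 26 × 9.8 = 254.8 N down at 5 m → arm 2.7 m, τ = 254.8 × 2.7 = 688 N·m clockwise.
Weight: 4.8 × 9.8 = 47.04 N down at 3.3 m → arm 4.4 m, τ = 47.04 × 4.4 = 207 N·m clockwise.
Bucket of sand: 16 × 9.8 = 156.8 N down at 6.1 m → arm 1.6 m, τ = 156.8 × 1.6 = 250.9 N·m clockwise.
Net load moment about support A = 1146 N·m clockwise.
Reaction R at support B is upward at 0 m, arm 7.7 m → moment R × 7.7 counterclockwise.
Στ = 0 ⇒ R × 7.7 = 1146 ⇒ R = 149 N.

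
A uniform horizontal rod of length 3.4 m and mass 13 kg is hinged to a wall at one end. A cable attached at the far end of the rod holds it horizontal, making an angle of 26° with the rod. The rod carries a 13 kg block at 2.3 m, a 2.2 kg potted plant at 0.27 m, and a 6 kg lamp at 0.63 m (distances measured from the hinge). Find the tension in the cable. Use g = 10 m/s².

Sum moments about the hinge (the unknown hinge reaction has zero arm there).
Beam weight: 13 × 10 = 130 N down at 1.7 m → arm 1.7 m, τ = 130 × 1.7 = 221 N·m clockwise.
Block: 13 × 10 = 130 N down at 2.3 m → arm 2.3 m, τ = 130 × 2.3 = 299 N·m clockwise.
Potted plant: 2.2 × 10 = 22 N down at 0.27 m → arm 0.27 m, τ = 22 × 0.27 = 5.94 N·m clockwise.
Lamp: 6 × 10 = 60 N down at 0.63 m → arm 0.63 m, τ = 60 × 0.63 = 37.8 N·m clockwise.
Total clockwise load moment = 563.7 N·m.
The cable tension T acts at 3.4 m; only its component perpendicular to the rod, T sinθ, produces torque. sin 26° = 0.4384.
Balancing moments: T × 3.4 × 0.4384 = 563.7, giving T = 563.7 / 1.491 = 378 N.

T ≈ 378 N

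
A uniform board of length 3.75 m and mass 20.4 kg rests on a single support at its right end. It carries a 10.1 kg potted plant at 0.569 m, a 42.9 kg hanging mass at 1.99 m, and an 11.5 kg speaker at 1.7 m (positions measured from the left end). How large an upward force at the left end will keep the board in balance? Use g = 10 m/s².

Choose the right end as the axis so the unknown pivot reaction has zero arm there.
Beam weight: 20.4 × 10 = 204 N down at 1.875 m → arm 1.875 m, τ = 204 × 1.875 = 382.5 N·m counterclockwise.
Potted plant: 10.1 × 10 = 101 N down at 0.569 m → arm 3.181 m, τ = 101 × 3.181 = 321.3 N·m counterclockwise.
Hanging mass: 42.9 × 10 = 429 N down at 1.99 m → arm 1.76 m, τ = 429 × 1.76 = 755 N·m counterclockwise.
Speaker: 11.5 × 10 = 115 N down at 1.7 m → arm 2.05 m, τ = 115 × 2.05 = 235.7 N·m counterclockwise.
Net moment of the loads = 1694 N·m counterclockwise.
The upward force F acts at the left end, arm 3.75 m, giving F × 3.75 clockwise.
Setting net torque to zero: F × 3.75 = 1694 → F = 1694 / 3.75 = 452 N.

F ≈ 452 N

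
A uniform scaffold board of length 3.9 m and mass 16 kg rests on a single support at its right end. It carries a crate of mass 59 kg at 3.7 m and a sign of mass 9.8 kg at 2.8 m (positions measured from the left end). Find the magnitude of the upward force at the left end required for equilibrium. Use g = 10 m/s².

F ≈ 138 N

Choose the right end as the axis so the unknown pivot reaction has zero arm there.
Beam weight: 16 × 10 = 160 N down at 1.95 m → arm 1.95 m, τ = 160 × 1.95 = 312 N·m counterclockwise.
Crate: 59 × 10 = 590 N down at 3.7 m → arm 0.2 m, τ = 590 × 0.2 = 118 N·m counterclockwise.
Sign: 9.8 × 10 = 98 N down at 2.8 m → arm 1.1 m, τ = 98 × 1.1 = 107.8 N·m counterclockwise.
Net moment of the loads = 537.8 N·m counterclockwise.
The upward force F acts at the left end, arm 3.9 m, giving F × 3.9 clockwise.
Στ = 0 ⇒ F × 3.9 = 537.8 ⇒ F = 537.8 / 3.9 = 138 N.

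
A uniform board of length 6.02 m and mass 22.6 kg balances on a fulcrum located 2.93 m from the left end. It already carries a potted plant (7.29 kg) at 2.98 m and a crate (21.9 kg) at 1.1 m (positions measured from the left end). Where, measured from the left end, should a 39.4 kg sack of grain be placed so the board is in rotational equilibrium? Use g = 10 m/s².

x ≈ 3.89 m from the left end

Take moments about the fulcrum (at 2.93 m from the left end).
Beam weight: 22.6 × 10 = 226 N down at 3.01 m → arm 0.08 m, τ = 226 × 0.08 = 18.08 N·m clockwise.
Potted plant: 7.29 × 10 = 72.9 N down at 2.98 m → arm 0.05 m, τ = 72.9 × 0.05 = 3.645 N·m clockwise.
Crate: 21.9 × 10 = 219 N down at 1.1 m → arm 1.83 m, τ = 219 × 1.83 = 400.8 N·m counterclockwise.
Net moment of existing loads = 379.1 N·m counterclockwise.
The sack of grain weighs 39.4 × 10 = 394 N and must supply an equal clockwise moment, so its lever arm about the fulcrum is 379.1 / 394 = 0.962 m.
That puts it at 2.93 + 0.962 = 3.89 m from the left end.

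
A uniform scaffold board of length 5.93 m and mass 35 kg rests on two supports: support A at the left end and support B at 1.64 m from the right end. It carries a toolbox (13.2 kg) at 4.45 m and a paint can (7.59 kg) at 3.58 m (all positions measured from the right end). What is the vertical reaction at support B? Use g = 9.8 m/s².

Taking torques about support A:
Beam weight: 35 × 9.8 = 343 N down at 2.965 m → arm 2.965 m, τ = 343 × 2.965 = 1017 N·m clockwise.
Toolbox: 13.2 × 9.8 = 129.4 N down at 4.45 m → arm 1.48 m, τ = 129.4 × 1.48 = 191.5 N·m clockwise.
Paint can: 7.59 × 9.8 = 74.38 N down at 3.58 m → arm 2.35 m, τ = 74.38 × 2.35 = 174.8 N·m clockwise.
Net load moment about support A = 1383 N·m clockwise.
Reaction R at support B is upward at 1.64 m, arm 4.29 m → moment R × 4.29 counterclockwise.
Στ = 0 ⇒ R × 4.29 = 1383 ⇒ R = 322 N.

R_B ≈ 322 N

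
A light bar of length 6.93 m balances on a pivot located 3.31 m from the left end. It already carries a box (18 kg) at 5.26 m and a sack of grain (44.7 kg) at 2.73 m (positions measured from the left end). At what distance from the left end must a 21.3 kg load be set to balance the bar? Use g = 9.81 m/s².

x ≈ 2.88 m from the left end

Taking torques about the pivot (at 3.31 m from the left end):
Box: 18 × 9.81 = 176.6 N down at 5.26 m → arm 1.95 m, τ = 176.6 × 1.95 = 344.4 N·m clockwise.
Sack of grain: 44.7 × 9.81 = 438.5 N down at 2.73 m → arm 0.58 m, τ = 438.5 × 0.58 = 254.3 N·m counterclockwise.
Net moment of existing loads = 90.1 N·m clockwise.
The load weighs 21.3 × 9.81 = 209 N and must supply an equal counterclockwise moment, so its lever arm about the pivot is 90.1 / 209 = 0.431 m.
That puts it at 3.31 − 0.431 = 2.88 m from the left end.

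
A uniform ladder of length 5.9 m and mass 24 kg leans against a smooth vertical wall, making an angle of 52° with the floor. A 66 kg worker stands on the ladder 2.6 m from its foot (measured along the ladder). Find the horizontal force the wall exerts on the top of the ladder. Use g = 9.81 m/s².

Choose the foot of the ladder as the axis so the floor normal and friction both act there and drop out.
Ladder weight 24×9.81 = 235.4 N acts at 2.95 m along the ladder; its horizontal arm is 2.95·cos52° = 1.816 m → τ = 427.5 N·m clockwise.
Worker: 66×9.81 = 647.5 N at 2.6 m → arm 1.601 m → τ = 1037 N·m clockwise.
Wall normal N acts horizontally at the top; its moment arm is the height L sinθ = 5.9·sin52° = 4.649 m, counterclockwise.
Setting net torque to zero: N × 4.649 = 1464 → N = 315 N.

N_wall ≈ 315 N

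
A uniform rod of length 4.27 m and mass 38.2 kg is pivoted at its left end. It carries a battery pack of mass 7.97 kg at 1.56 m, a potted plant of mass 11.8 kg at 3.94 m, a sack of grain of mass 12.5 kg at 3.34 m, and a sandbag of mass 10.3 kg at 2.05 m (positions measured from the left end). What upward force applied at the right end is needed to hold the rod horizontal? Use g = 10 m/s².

F ≈ 476 N

About the left end:
Beam weight: 38.2 × 10 = 382 N down at 2.135 m → arm 2.135 m, τ = 382 × 2.135 = 815.6 N·m clockwise.
Battery pack: 7.97 × 10 = 79.7 N down at 1.56 m → arm 1.56 m, τ = 79.7 × 1.56 = 124.3 N·m clockwise.
Potted plant: 11.8 × 10 = 118 N down at 3.94 m → arm 3.94 m, τ = 118 × 3.94 = 464.9 N·m clockwise.
Sack of grain: 12.5 × 10 = 125 N down at 3.34 m → arm 3.34 m, τ = 125 × 3.34 = 417.5 N·m clockwise.
Sandbag: 10.3 × 10 = 103 N down at 2.05 m → arm 2.05 m, τ = 103 × 2.05 = 211.1 N·m clockwise.
Net moment of the loads = 2033 N·m clockwise.
The upward force F acts at the right end, arm 4.27 m, giving F × 4.27 counterclockwise.
For rotational equilibrium, F × 4.27 = 2033, so F = 2033 / 4.27 = 476 N.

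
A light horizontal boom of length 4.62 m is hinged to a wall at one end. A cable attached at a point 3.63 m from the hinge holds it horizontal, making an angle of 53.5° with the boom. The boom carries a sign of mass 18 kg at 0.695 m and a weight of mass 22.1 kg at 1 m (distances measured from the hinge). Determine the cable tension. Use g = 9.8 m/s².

About the hinge:
Sign: 18 × 9.8 = 176.4 N down at 0.695 m → arm 0.695 m, τ = 176.4 × 0.695 = 122.6 N·m clockwise.
Weight: 22.1 × 9.8 = 216.6 N down at 1 m → arm 1 m, τ = 216.6 × 1 = 216.6 N·m clockwise.
Total clockwise load moment = 339.2 N·m.
The cable tension T acts at 3.63 m; only its component perpendicular to the boom, T sinθ, produces torque. sin 53.5° = 0.8039.
Στ = 0 ⇒ T × 3.63 × 0.8039 = 339.2 ⇒ T = 339.2 / 2.918 = 116 N.

T ≈ 116 N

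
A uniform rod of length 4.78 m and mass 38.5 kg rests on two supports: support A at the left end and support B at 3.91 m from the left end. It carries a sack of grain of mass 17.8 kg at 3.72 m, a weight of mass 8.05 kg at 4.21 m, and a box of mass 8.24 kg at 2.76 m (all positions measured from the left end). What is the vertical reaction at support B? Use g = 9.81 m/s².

R_B ≈ 539 N

Taking torques about support A:
Beam weight: 38.5 × 9.81 = 377.7 N down at 2.39 m → arm 2.39 m, τ = 377.7 × 2.39 = 902.7 N·m clockwise.
Sack of grain: 17.8 × 9.81 = 174.6 N down at 3.72 m → arm 3.72 m, τ = 174.6 × 3.72 = 649.5 N·m clockwise.
Weight: 8.05 × 9.81 = 78.97 N down at 4.21 m → arm 4.21 m, τ = 78.97 × 4.21 = 332.5 N·m clockwise.
Box: 8.24 × 9.81 = 80.83 N down at 2.76 m → arm 2.76 m, τ = 80.83 × 2.76 = 223.1 N·m clockwise.
Net load moment about support A = 2108 N·m clockwise.
Reaction R at support B is upward at 3.91 m, arm 3.91 m → moment R × 3.91 counterclockwise.
Στ = 0 ⇒ R × 3.91 = 2108 ⇒ R = 539 N.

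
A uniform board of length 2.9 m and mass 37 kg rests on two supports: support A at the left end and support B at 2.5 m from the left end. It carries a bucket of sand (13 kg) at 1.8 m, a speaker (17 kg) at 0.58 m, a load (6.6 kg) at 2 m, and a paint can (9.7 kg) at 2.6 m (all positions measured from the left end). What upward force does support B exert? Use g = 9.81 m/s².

R_B ≈ 492 N

Take moments about support A.
Beam weight: 37 × 9.81 = 363 N down at 1.45 m → arm 1.45 m, τ = 363 × 1.45 = 526.4 N·m clockwise.
Bucket of sand: 13 × 9.81 = 127.5 N down at 1.8 m → arm 1.8 m, τ = 127.5 × 1.8 = 229.5 N·m clockwise.
Speaker: 17 × 9.81 = 166.8 N down at 0.58 m → arm 0.58 m, τ = 166.8 × 0.58 = 96.74 N·m clockwise.
Load: 6.6 × 9.81 = 64.75 N down at 2 m → arm 2 m, τ = 64.75 × 2 = 129.5 N·m clockwise.
Paint can: 9.7 × 9.81 = 95.16 N down at 2.6 m → arm 2.6 m, τ = 95.16 × 2.6 = 247.4 N·m clockwise.
Net load moment about support A = 1230 N·m clockwise.
Reaction R at support B is upward at 2.5 m, arm 2.5 m → moment R × 2.5 counterclockwise.
Στ = 0 ⇒ R × 2.5 = 1230 ⇒ R = 492 N.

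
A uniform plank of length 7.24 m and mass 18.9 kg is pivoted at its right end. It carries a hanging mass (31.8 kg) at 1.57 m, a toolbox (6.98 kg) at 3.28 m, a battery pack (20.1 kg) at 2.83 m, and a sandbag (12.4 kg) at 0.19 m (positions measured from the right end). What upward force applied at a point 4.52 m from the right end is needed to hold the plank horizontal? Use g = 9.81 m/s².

F ≈ 435 N

Taking torques about the right end:
Beam weight: 18.9 × 9.81 = 185.4 N down at 3.62 m → arm 3.62 m, τ = 185.4 × 3.62 = 671.1 N·m counterclockwise.
Hanging mass: 31.8 × 9.81 = 312 N down at 1.57 m → arm 1.57 m, τ = 312 × 1.57 = 489.8 N·m counterclockwise.
Toolbox: 6.98 × 9.81 = 68.47 N down at 3.28 m → arm 3.28 m, τ = 68.47 × 3.28 = 224.6 N·m counterclockwise.
Battery pack: 20.1 × 9.81 = 197.2 N down at 2.83 m → arm 2.83 m, τ = 197.2 × 2.83 = 558.1 N·m counterclockwise.
Sandbag: 12.4 × 9.81 = 121.6 N down at 0.19 m → arm 0.19 m, τ = 121.6 × 0.19 = 23.1 N·m counterclockwise.
Net moment of the loads = 1967 N·m counterclockwise.
The upward force F acts at a point 4.52 m from the right end, arm 4.52 m, giving F × 4.52 clockwise.
Setting net torque to zero: F × 4.52 = 1967 → F = 1967 / 4.52 = 435 N.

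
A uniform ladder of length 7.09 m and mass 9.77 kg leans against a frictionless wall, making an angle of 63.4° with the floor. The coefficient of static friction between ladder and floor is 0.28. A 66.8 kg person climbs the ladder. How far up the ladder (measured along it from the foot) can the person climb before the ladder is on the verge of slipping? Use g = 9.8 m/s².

Choose the foot of the ladder as the axis so the floor normal and friction both act there and drop out.
Ladder weight 9.77×9.8 = 95.75 N acts at 3.545 m along the ladder; its horizontal arm is 3.545·cos63.4° = 1.587 m → τ = 152 N·m clockwise.
Person weight 66.8×9.8 = 654.6 N at distance d → arm d·cos63.4° → τ = 654.6·d·0.4478 clockwise.
Wall normal N at the top has arm L sinθ = 6.34 m counterclockwise, so Στ = 0 gives N·6.34 = 152 + 293.1·d.
ΣFy = 0 ⇒ N_floor = 750.4 N, so the maximum friction is μ_s·N_floor = 0.28×750.4 = 210.1 N. ΣFx = 0 ⇒ N_wall = f, so at the slipping point N = 210.1 N.
Substituting: 210.1×6.34 = 152 + 293.1·d ⇒ d = (1332 − 152) / 293.1 = 4.03 m.

d ≈ 4.03 m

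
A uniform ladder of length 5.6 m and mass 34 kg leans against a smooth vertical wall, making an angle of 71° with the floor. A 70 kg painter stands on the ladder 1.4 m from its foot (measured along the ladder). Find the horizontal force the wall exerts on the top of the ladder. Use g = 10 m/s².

Sum moments about the foot of the ladder (the floor normal and friction both act there and drop out).
Ladder weight 34×10 = 340 N acts at 2.8 m along the ladder; its horizontal arm is 2.8·cos71° = 0.9116 m → τ = 309.9 N·m clockwise.
Painter: 70×10 = 700 N at 1.4 m → arm 0.4558 m → τ = 319.1 N·m clockwise.
Wall normal N acts horizontally at the top; its moment arm is the height L sinθ = 5.6·sin71° = 5.295 m, counterclockwise.
For rotational equilibrium, N × 5.295 = 629, so N = 119 N.

N_wall ≈ 119 N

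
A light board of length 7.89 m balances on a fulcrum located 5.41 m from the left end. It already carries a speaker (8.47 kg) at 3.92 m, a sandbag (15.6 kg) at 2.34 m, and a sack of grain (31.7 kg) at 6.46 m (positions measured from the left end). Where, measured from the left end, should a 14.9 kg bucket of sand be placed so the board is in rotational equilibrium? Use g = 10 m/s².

x ≈ 7.24 m from the left end

Choose the fulcrum (at 5.41 m from the left end) as the axis so the support reaction has zero arm there.
Speaker: 8.47 × 10 = 84.7 N down at 3.92 m → arm 1.49 m, τ = 84.7 × 1.49 = 126.2 N·m counterclockwise.
Sandbag: 15.6 × 10 = 156 N down at 2.34 m → arm 3.07 m, τ = 156 × 3.07 = 478.9 N·m counterclockwise.
Sack of grain: 31.7 × 10 = 317 N down at 6.46 m → arm 1.05 m, τ = 317 × 1.05 = 332.9 N·m clockwise.
Net moment of existing loads = 272.2 N·m counterclockwise.
The bucket of sand weighs 14.9 × 10 = 149 N and must supply an equal clockwise moment, so its lever arm about the fulcrum is 272.2 / 149 = 1.83 m.
That puts it at 5.41 + 1.83 = 7.24 m from the left end.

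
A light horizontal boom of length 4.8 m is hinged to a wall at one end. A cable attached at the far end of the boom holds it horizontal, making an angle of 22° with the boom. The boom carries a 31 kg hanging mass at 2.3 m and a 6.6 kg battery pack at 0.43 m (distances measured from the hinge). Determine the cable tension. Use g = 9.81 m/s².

Take moments about the hinge.
Hanging mass: 31 × 9.81 = 304.1 N down at 2.3 m → arm 2.3 m, τ = 304.1 × 2.3 = 699.4 N·m clockwise.
Battery pack: 6.6 × 9.81 = 64.75 N down at 0.43 m → arm 0.43 m, τ = 64.75 × 0.43 = 27.84 N·m clockwise.
Total clockwise load moment = 727.2 N·m.
The cable tension T acts at 4.8 m; only its component perpendicular to the boom, T sinθ, produces torque. sin 22° = 0.3746.
For rotational equilibrium, T × 4.8 × 0.3746 = 727.2, so T = 727.2 / 1.798 = 404 N.

T ≈ 404 N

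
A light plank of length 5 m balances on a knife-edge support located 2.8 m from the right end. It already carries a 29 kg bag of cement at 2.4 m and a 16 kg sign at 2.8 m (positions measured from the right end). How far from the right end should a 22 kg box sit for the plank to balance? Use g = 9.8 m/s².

About the knife-edge support (at 2.8 m from the right end):
Bag of cement: 29 × 9.8 = 284.2 N down at 2.4 m → arm 0.4 m, τ = 284.2 × 0.4 = 113.7 N·m clockwise.
Sign: acts at the knife-edge support, moment arm 0 → no torque.
Net moment of existing loads = 113.7 N·m clockwise.
The box weighs 22 × 9.8 = 215.6 N and must supply an equal counterclockwise moment, so its lever arm about the knife-edge support is 113.7 / 215.6 = 0.527 m.
That puts it at 2.8 + 0.527 = 3.33 m from the right end.

x ≈ 3.33 m from the right end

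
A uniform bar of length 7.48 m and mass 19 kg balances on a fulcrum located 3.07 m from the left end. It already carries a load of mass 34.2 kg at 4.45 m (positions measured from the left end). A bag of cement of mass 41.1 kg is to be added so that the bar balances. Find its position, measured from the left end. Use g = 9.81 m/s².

x ≈ 1.61 m from the left end

Taking torques about the fulcrum (at 3.07 m from the left end):
Beam weight: 19 × 9.81 = 186.4 N down at 3.74 m → arm 0.67 m, τ = 186.4 × 0.67 = 124.9 N·m clockwise.
Load: 34.2 × 9.81 = 335.5 N down at 4.45 m → arm 1.38 m, τ = 335.5 × 1.38 = 463 N·m clockwise.
Net moment of existing loads = 587.9 N·m clockwise.
The bag of cement weighs 41.1 × 9.81 = 403.2 N and must supply an equal counterclockwise moment, so its lever arm about the fulcrum is 587.9 / 403.2 = 1.46 m.
That puts it at 3.07 − 1.46 = 1.61 m from the left end.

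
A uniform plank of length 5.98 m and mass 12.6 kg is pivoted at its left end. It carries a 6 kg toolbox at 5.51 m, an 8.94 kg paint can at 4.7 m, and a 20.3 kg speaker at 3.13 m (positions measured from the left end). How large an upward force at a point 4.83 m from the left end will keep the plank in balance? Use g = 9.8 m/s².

F ≈ 358 N

About the left end:
Beam weight: 12.6 × 9.8 = 123.5 N down at 2.99 m → arm 2.99 m, τ = 123.5 × 2.99 = 369.3 N·m clockwise.
Toolbox: 6 × 9.8 = 58.8 N down at 5.51 m → arm 5.51 m, τ = 58.8 × 5.51 = 324 N·m clockwise.
Paint can: 8.94 × 9.8 = 87.61 N down at 4.7 m → arm 4.7 m, τ = 87.61 × 4.7 = 411.8 N·m clockwise.
Speaker: 20.3 × 9.8 = 198.9 N down at 3.13 m → arm 3.13 m, τ = 198.9 × 3.13 = 622.6 N·m clockwise.
Net moment of the loads = 1728 N·m clockwise.
The upward force F acts at a point 4.83 m from the left end, arm 4.83 m, giving F × 4.83 counterclockwise.
For rotational equilibrium, F × 4.83 = 1728, so F = 1728 / 4.83 = 358 N.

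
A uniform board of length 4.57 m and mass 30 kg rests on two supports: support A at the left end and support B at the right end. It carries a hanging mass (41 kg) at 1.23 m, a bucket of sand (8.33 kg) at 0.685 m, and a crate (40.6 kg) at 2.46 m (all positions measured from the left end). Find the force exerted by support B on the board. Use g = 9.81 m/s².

Sum moments about support A (its reaction then has zero moment arm).
Beam weight: 30 × 9.81 = 294.3 N down at 2.285 m → arm 2.285 m, τ = 294.3 × 2.285 = 672.5 N·m clockwise.
Hanging mass: 41 × 9.81 = 402.2 N down at 1.23 m → arm 1.23 m, τ = 402.2 × 1.23 = 494.7 N·m clockwise.
Bucket of sand: 8.33 × 9.81 = 81.72 N down at 0.685 m → arm 0.685 m, τ = 81.72 × 0.685 = 55.98 N·m clockwise.
Crate: 40.6 × 9.81 = 398.3 N down at 2.46 m → arm 2.46 m, τ = 398.3 × 2.46 = 979.8 N·m clockwise.
Net load moment about support A = 2203 N·m clockwise.
Reaction R at support B is upward at 4.57 m, arm 4.57 m → moment R × 4.57 counterclockwise.
Setting net torque to zero: R × 4.57 = 2203 → R = 482 N.

R_B ≈ 482 N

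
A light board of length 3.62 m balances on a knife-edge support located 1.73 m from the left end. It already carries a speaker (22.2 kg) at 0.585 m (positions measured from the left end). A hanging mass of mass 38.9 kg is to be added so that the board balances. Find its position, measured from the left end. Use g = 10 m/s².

x ≈ 2.38 m from the left end

About the knife-edge support (at 1.73 m from the left end):
Speaker: 22.2 × 10 = 222 N down at 0.585 m → arm 1.145 m, τ = 222 × 1.145 = 254.2 N·m counterclockwise.
Net moment of existing loads = 254.2 N·m counterclockwise.
The hanging mass weighs 38.9 × 10 = 389 N and must supply an equal clockwise moment, so its lever arm about the knife-edge support is 254.2 / 389 = 0.653 m.
That puts it at 1.73 + 0.653 = 2.38 m from the left end.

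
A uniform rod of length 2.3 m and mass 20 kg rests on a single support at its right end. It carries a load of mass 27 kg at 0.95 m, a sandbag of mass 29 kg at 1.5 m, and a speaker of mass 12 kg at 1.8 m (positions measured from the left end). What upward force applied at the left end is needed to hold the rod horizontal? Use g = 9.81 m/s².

Take moments about the right end.
Beam weight: 20 × 9.81 = 196.2 N down at 1.15 m → arm 1.15 m, τ = 196.2 × 1.15 = 225.6 N·m counterclockwise.
Load: 27 × 9.81 = 264.9 N down at 0.95 m → arm 1.35 m, τ = 264.9 × 1.35 = 357.6 N·m counterclockwise.
Sandbag: 29 × 9.81 = 284.5 N down at 1.5 m → arm 0.8 m, τ = 284.5 × 0.8 = 227.6 N·m counterclockwise.
Speaker: 12 × 9.81 = 117.7 N down at 1.8 m → arm 0.5 m, τ = 117.7 × 0.5 = 58.85 N·m counterclockwise.
Net moment of the loads = 869.7 N·m counterclockwise.
The upward force F acts at the left end, arm 2.3 m, giving F × 2.3 clockwise.
Balancing moments: F × 2.3 = 869.7, giving F = 869.7 / 2.3 = 378 N.

F ≈ 378 N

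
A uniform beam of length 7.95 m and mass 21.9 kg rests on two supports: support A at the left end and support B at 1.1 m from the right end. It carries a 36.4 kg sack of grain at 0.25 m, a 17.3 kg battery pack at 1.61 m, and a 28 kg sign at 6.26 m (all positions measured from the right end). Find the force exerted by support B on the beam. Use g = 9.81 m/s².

R_B ≈ 751 N

Take moments about support A.
Beam weight: 21.9 × 9.81 = 214.8 N down at 3.975 m → arm 3.975 m, τ = 214.8 × 3.975 = 853.8 N·m clockwise.
Sack of grain: 36.4 × 9.81 = 357.1 N down at 0.25 m → arm 7.7 m, τ = 357.1 × 7.7 = 2750 N·m clockwise.
Battery pack: 17.3 × 9.81 = 169.7 N down at 1.61 m → arm 6.34 m, τ = 169.7 × 6.34 = 1076 N·m clockwise.
Sign: 28 × 9.81 = 274.7 N down at 6.26 m → arm 1.69 m, τ = 274.7 × 1.69 = 464.2 N·m clockwise.
Net load moment about support A = 5144 N·m clockwise.
Reaction R at support B is upward at 1.1 m, arm 6.85 m → moment R × 6.85 counterclockwise.
Balancing moments: R × 6.85 = 5144, giving R = 751 N.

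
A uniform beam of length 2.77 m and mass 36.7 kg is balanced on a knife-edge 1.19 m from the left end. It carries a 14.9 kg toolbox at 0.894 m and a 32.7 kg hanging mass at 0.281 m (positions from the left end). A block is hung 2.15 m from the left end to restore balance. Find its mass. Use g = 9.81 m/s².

About the knife-edge (at 1.19 m from the left end):
Beam weight: 36.7 × 9.81 = 360 N down at 1.385 m → arm 0.195 m, τ = 360 × 0.195 = 70.2 N·m clockwise.
Toolbox: 14.9 × 9.81 = 146.2 N down at 0.894 m → arm 0.296 m, τ = 146.2 × 0.296 = 43.28 N·m counterclockwise.
Hanging mass: 32.7 × 9.81 = 320.8 N down at 0.281 m → arm 0.909 m, τ = 320.8 × 0.909 = 291.6 N·m counterclockwise.
Net moment of known loads = 264.7 N·m counterclockwise.
An unknown mass m at 2.15 m has arm 0.96 m; its moment is m·g·0.96 clockwise.
Balancing moments: m × 9.81 × 0.96 = 264.7, giving m = 264.7 / (9.81 × 0.96) = 28.1 kg.

m ≈ 28.1 kg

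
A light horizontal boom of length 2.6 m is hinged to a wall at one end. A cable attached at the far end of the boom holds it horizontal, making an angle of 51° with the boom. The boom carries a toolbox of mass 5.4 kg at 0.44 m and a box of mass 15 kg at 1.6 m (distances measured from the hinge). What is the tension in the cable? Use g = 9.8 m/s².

T ≈ 128 N

Choose the hinge as the axis so the unknown hinge reaction has zero arm there.
Toolbox: 5.4 × 9.8 = 52.92 N down at 0.44 m → arm 0.44 m, τ = 52.92 × 0.44 = 23.28 N·m clockwise.
Box: 15 × 9.8 = 147 N down at 1.6 m → arm 1.6 m, τ = 147 × 1.6 = 235.2 N·m clockwise.
Total clockwise load moment = 258.5 N·m.
The cable tension T acts at 2.6 m; only its component perpendicular to the boom, T sinθ, produces torque. sin 51° = 0.7771.
Setting net torque to zero: T × 2.6 × 0.7771 = 258.5 → T = 258.5 / 2.02 = 128 N.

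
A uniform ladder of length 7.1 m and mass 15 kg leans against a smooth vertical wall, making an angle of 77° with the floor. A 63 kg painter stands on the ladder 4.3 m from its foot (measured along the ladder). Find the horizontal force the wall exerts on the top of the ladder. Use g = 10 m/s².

Sum moments about the foot of the ladder (the floor normal and friction both act there and drop out).
Ladder weight 15×10 = 150 N acts at 3.55 m along the ladder; its horizontal arm is 3.55·cos77° = 0.7986 m → τ = 119.8 N·m clockwise.
Painter: 63×10 = 630 N at 4.3 m → arm 0.9673 m → τ = 609.4 N·m clockwise.
Wall normal N acts horizontally at the top; its moment arm is the height L sinθ = 7.1·sin77° = 6.918 m, counterclockwise.
For rotational equilibrium, N × 6.918 = 729.2, so N = 105 N.

N_wall ≈ 105 N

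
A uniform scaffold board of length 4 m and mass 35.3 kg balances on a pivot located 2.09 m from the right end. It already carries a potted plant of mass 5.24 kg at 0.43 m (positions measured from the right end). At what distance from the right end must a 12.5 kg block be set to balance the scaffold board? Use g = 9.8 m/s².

x ≈ 3.04 m from the right end

Taking torques about the pivot (at 2.09 m from the right end):
Beam weight: 35.3 × 9.8 = 345.9 N down at 2 m → arm 0.09 m, τ = 345.9 × 0.09 = 31.13 N·m clockwise.
Potted plant: 5.24 × 9.8 = 51.35 N down at 0.43 m → arm 1.66 m, τ = 51.35 × 1.66 = 85.24 N·m clockwise.
Net moment of existing loads = 116.4 N·m clockwise.
The block weighs 12.5 × 9.8 = 122.5 N and must supply an equal counterclockwise moment, so its lever arm about the pivot is 116.4 / 122.5 = 0.95 m.
That puts it at 2.09 + 0.95 = 3.04 m from the right end.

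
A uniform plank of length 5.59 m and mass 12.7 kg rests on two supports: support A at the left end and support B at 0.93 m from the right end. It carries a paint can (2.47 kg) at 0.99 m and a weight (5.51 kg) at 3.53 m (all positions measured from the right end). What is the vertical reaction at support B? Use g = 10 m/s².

R_B ≈ 125 N

Choose support A as the axis so its reaction then has zero moment arm.
Beam weight: 12.7 × 10 = 127 N down at 2.795 m → arm 2.795 m, τ = 127 × 2.795 = 355 N·m clockwise.
Paint can: 2.47 × 10 = 24.7 N down at 0.99 m → arm 4.6 m, τ = 24.7 × 4.6 = 113.6 N·m clockwise.
Weight: 5.51 × 10 = 55.1 N down at 3.53 m → arm 2.06 m, τ = 55.1 × 2.06 = 113.5 N·m clockwise.
Net load moment about support A = 582.1 N·m clockwise.
Reaction R at support B is upward at 0.93 m, arm 4.66 m → moment R × 4.66 counterclockwise.
Στ = 0 ⇒ R × 4.66 = 582.1 ⇒ R = 125 N.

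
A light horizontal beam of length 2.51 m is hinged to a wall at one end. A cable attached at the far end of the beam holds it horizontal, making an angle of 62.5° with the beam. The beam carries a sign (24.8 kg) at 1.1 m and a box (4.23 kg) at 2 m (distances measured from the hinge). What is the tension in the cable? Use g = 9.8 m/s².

T ≈ 157 N

Taking torques about the hinge:
Sign: 24.8 × 9.8 = 243 N down at 1.1 m → arm 1.1 m, τ = 243 × 1.1 = 267.3 N·m clockwise.
Box: 4.23 × 9.8 = 41.45 N down at 2 m → arm 2 m, τ = 41.45 × 2 = 82.9 N·m clockwise.
Total clockwise load moment = 350.2 N·m.
The cable tension T acts at 2.51 m; only its component perpendicular to the beam, T sinθ, produces torque. sin 62.5° = 0.887.
Setting net torque to zero: T × 2.51 × 0.887 = 350.2 → T = 350.2 / 2.226 = 157 N.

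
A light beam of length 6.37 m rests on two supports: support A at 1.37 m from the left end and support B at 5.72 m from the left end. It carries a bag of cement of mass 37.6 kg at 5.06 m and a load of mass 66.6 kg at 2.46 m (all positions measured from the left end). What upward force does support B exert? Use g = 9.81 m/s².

R_B ≈ 477 N

About support A:
Bag of cement: 37.6 × 9.81 = 368.9 N down at 5.06 m → arm 3.69 m, τ = 368.9 × 3.69 = 1361 N·m clockwise.
Load: 66.6 × 9.81 = 653.3 N down at 2.46 m → arm 1.09 m, τ = 653.3 × 1.09 = 712.1 N·m clockwise.
Net load moment about support A = 2073 N·m clockwise.
Reaction R at support B is upward at 5.72 m, arm 4.35 m → moment R × 4.35 counterclockwise.
Balancing moments: R × 4.35 = 2073, giving R = 477 N.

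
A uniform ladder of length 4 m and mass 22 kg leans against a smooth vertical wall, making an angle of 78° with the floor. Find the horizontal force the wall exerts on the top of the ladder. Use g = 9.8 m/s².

N_wall ≈ 22.9 N

Sum moments about the foot of the ladder (the floor normal and friction both act there and drop out).
Ladder weight 22×9.8 = 215.6 N acts at 2 m along the ladder; its horizontal arm is 2·cos78° = 0.4158 m → τ = 89.65 N·m clockwise.
Wall normal N acts horizontally at the top; its moment arm is the height L sinθ = 4·sin78° = 3.913 m, counterclockwise.
Setting net torque to zero: N × 3.913 = 89.65 → N = 22.9 N.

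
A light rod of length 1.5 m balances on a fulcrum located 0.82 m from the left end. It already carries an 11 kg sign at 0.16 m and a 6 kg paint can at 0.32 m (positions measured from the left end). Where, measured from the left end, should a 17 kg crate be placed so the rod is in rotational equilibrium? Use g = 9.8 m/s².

x ≈ 1.42 m from the left end

About the fulcrum (at 0.82 m from the left end):
Sign: 11 × 9.8 = 107.8 N down at 0.16 m → arm 0.66 m, τ = 107.8 × 0.66 = 71.15 N·m counterclockwise.
Paint can: 6 × 9.8 = 58.8 N down at 0.32 m → arm 0.5 m, τ = 58.8 × 0.5 = 29.4 N·m counterclockwise.
Net moment of existing loads = 100.6 N·m counterclockwise.
The crate weighs 17 × 9.8 = 166.6 N and must supply an equal clockwise moment, so its lever arm about the fulcrum is 100.6 / 166.6 = 0.604 m.
That puts it at 0.82 + 0.604 = 1.42 m from the left end.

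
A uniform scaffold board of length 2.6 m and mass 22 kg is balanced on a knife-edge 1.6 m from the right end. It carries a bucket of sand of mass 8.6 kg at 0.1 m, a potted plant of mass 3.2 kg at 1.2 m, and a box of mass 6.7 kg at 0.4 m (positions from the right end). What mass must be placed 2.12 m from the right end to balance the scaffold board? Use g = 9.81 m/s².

m ≈ 55.4 kg

Taking torques about the knife-edge (at 1.6 m from the right end):
Beam weight: 22 × 9.81 = 215.8 N down at 1.3 m → arm 0.3 m, τ = 215.8 × 0.3 = 64.74 N·m clockwise.
Bucket of sand: 8.6 × 9.81 = 84.37 N down at 0.1 m → arm 1.5 m, τ = 84.37 × 1.5 = 126.6 N·m clockwise.
Potted plant: 3.2 × 9.81 = 31.39 N down at 1.2 m → arm 0.4 m, τ = 31.39 × 0.4 = 12.56 N·m clockwise.
Box: 6.7 × 9.81 = 65.73 N down at 0.4 m → arm 1.2 m, τ = 65.73 × 1.2 = 78.88 N·m clockwise.
Net moment of known loads = 282.8 N·m clockwise.
An unknown mass m at 2.12 m has arm 0.52 m; its moment is m·g·0.52 counterclockwise.
Στ = 0 ⇒ m × 9.81 × 0.52 = 282.8 ⇒ m = 282.8 / (9.81 × 0.52) = 55.4 kg.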